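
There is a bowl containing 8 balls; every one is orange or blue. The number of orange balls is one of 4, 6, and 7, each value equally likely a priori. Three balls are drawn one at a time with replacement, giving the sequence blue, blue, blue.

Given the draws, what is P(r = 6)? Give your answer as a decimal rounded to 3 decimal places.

Under each hypothesis, the probability of the observed sequence is: P(data | r = 4) = (4/8)(4/8)(4/8) = 0.125; P(data | r = 6) = (2/8)(2/8)(2/8) = 0.015625; P(data | r = 7) = (1/8)(1/8)(1/8) = 0.0019531.
Weighting by the prior gives 1/3 · 0.125 = 0.041667, 1/3 · 0.015625 = 0.0052083, 1/3 · 0.0019531 = 0.00065104; summing to 0.047526.
So P(r = 6 | data) = (0.0052083) / (0.047526) = 0.10959.

0.110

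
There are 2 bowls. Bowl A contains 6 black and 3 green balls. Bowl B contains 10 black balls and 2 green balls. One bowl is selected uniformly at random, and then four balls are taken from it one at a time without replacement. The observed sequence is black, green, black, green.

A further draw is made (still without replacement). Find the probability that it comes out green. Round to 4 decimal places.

For each hypothesis, P(data | H) works out to: P(data | bowl A) = (6/9)(3/8)(5/7)(2/6) = 5/84; P(data | bowl B) = (10/12)(2/11)(9/10)(1/9) = 1/66.
Multiplying each by its prior: 1/2 · 5/84 = 5/168, 1/2 · 1/66 = 1/132; with total 23/616.
The posterior is then P(bowl A | data) = 55/69, P(bowl B | data) = 14/69.
The predictive probability is P(green next | data) = (1/5)(55/69) + (0)(14/69) = 11/69.

0.1594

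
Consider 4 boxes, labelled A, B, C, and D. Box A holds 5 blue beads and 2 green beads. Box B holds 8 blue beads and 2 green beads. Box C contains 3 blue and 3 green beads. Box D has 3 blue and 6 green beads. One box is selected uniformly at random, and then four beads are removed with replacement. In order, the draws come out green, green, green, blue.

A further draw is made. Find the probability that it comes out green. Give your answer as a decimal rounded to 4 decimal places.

0.5595

Compute the likelihood of the observed sequence for each case: P(data | box A) = (2/7)(2/7)(2/7)(5/7) = 0.01666; P(data | box B) = (2/10)(2/10)(2/10)(8/10) = 0.0064; P(data | box C) = (3/6)(3/6)(3/6)(3/6) = 0.0625; P(data | box D) = (6/9)(6/9)(6/9)(3/9) = 0.098765.
Weighting by the prior gives 1/4 · 0.01666 = 0.0041649, 1/4 · 0.0064 = 0.0016, 1/4 · 0.0625 = 0.015625, 1/4 · 0.098765 = 0.024691; summing to 0.046081.
Normalising, the posterior is P(box A | data) = 0.090382, P(box B | data) = 0.034721, P(box C | data) = 0.33907, P(box D | data) = 0.53582.
So P(green next | data) = Σ P(green next | H) P(H | data) = (2/7)(0.090382) + (1/5)(0.034721) + (1/2)(0.33907) + (2/3)(0.53582) = 0.55952.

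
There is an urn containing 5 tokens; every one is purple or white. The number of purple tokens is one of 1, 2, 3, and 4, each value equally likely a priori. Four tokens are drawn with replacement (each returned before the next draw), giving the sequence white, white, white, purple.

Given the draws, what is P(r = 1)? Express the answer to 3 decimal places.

The likelihood of the observed sequence under each hypothesis: P(data | r = 1) = (4/5)(4/5)(4/5)(1/5) = 0.1024; P(data | r = 2) = (3/5)(3/5)(3/5)(2/5) = 0.0864; P(data | r = 3) = (2/5)(2/5)(2/5)(3/5) = 0.0384; P(data | r = 4) = (1/5)(1/5)(1/5)(4/5) = 0.0064.
Multiplying each by its prior: 1/4 · 0.1024 = 0.0256, 1/4 · 0.0864 = 0.0216, 1/4 · 0.0384 = 0.0096, 1/4 · 0.0064 = 0.0016; with total 0.0584.
By Bayes' rule, P(r = 1 | data) = (0.0256) / (0.0584) = 0.43836.

0.438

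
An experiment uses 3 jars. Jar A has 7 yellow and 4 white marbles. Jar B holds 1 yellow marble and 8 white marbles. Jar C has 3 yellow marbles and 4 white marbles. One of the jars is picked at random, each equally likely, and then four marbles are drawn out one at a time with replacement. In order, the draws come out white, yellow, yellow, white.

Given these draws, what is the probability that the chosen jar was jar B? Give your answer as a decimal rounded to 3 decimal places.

Compute the likelihood of the observed sequence for each case: P(data | jar A) = (4/11)(7/11)(7/11)(4/11) = 0.053548; P(data | jar B) = (8/9)(1/9)(1/9)(8/9) = 0.0097546; P(data | jar C) = (4/7)(3/7)(3/7)(4/7) = 0.059975.
Multiplying each by its prior: 1/3 · 0.053548 = 0.017849, 1/3 · 0.0097546 = 0.0032515, 1/3 · 0.059975 = 0.019992; these sum to 0.041093.
By Bayes' rule, P(jar B | data) = (0.0032515) / (0.041093) = 0.079127.

0.079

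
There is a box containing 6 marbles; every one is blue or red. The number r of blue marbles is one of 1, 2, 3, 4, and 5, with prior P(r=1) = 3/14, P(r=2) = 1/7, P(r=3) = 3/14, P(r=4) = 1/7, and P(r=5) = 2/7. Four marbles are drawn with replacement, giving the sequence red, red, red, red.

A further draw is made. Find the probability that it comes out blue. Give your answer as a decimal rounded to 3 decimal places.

For each hypothesis, P(data | H) works out to: P(data | r = 1) = (5/6)(5/6)(5/6)(5/6) = 0.48225; P(data | r = 2) = (4/6)(4/6)(4/6)(4/6) = 0.19753; P(data | r = 3) = (3/6)(3/6)(3/6)(3/6) = 0.0625; P(data | r = 4) = (2/6)(2/6)(2/6)(2/6) = 0.012346; P(data | r = 5) = (1/6)(1/6)(1/6)(1/6) = 0.0007716.
The prior-weighted likelihoods are 3/14 · 0.48225 = 0.10334, 1/7 · 0.19753 = 0.028219, 3/14 · 0.0625 = 0.013393, 1/7 · 0.012346 = 0.0017637, 2/7 · 0.0007716 = 0.00022046; summing to 0.14694.
Normalising, the posterior is P(r = 1 | data) = 0.7033, P(r = 2 | data) = 0.19205, P(r = 3 | data) = 0.091148, P(r = 4 | data) = 0.012003, P(r = 5 | data) = 0.0015004.
The predictive probability is P(blue next | data) = (1/6)(0.7033) + (1/3)(0.19205) + (1/2)(0.091148) + (2/3)(0.012003) + (5/6)(0.0015004) = 0.23606.

0.236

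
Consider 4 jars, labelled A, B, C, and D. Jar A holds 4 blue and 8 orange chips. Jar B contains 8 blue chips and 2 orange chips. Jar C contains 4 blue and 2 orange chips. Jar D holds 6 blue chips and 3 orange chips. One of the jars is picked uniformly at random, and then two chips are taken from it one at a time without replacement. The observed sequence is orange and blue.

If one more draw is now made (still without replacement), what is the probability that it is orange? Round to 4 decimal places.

For each hypothesis, P(data | H) works out to: P(data | jar A) = (8/12)(4/11) = 0.24242; P(data | jar B) = (2/10)(8/9) = 0.17778; P(data | jar C) = (2/6)(4/5) = 0.26667; P(data | jar D) = (3/9)(6/8) = 0.25.
Multiplying each by its prior: 1/4 · 0.24242 = 0.060606, 1/4 · 0.17778 = 0.044444, 1/4 · 0.26667 = 0.066667, 1/4 · 0.25 = 0.0625; with total 0.23422.
Normalising, the posterior is P(jar A | data) = 0.25876, P(jar B | data) = 0.18976, P(jar C | data) = 0.28464, P(jar D | data) = 0.26685.
Averaging over the posterior, P(orange next | data) = (7/10)(0.25876) + (1/8)(0.18976) + (1/4)(0.28464) + (2/7)(0.26685) = 0.35225.

0.3523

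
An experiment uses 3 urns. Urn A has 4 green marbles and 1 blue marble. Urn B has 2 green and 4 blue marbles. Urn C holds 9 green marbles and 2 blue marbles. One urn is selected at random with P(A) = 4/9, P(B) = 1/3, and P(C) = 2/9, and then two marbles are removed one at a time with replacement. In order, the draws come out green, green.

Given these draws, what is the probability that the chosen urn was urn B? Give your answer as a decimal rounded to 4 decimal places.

0.0788

For each hypothesis, P(data | H) works out to: P(data | urn A) = (4/5)(4/5) = 0.64; P(data | urn B) = (2/6)(2/6) = 0.11111; P(data | urn C) = (9/11)(9/11) = 0.66942.
The prior-weighted likelihoods are 4/9 · 0.64 = 0.28444, 1/3 · 0.11111 = 0.037037, 2/9 · 0.66942 = 0.14876; summing to 0.47024.
By Bayes' rule, P(urn B | data) = (0.037037) / (0.47024) = 0.078762.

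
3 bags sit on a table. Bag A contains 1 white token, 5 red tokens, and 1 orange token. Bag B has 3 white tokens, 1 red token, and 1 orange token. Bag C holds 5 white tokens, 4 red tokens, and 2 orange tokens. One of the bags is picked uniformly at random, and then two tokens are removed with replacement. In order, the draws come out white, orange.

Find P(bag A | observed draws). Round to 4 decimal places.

0.0915

Compute the likelihood of the observed sequence for each case: P(data | bag A) = (1/7)(1/7) = 0.020408; P(data | bag B) = (3/5)(1/5) = 0.12; P(data | bag C) = (5/11)(2/11) = 0.082645.
The prior-weighted likelihoods are 1/3 · 0.020408 = 0.0068027, 1/3 · 0.12 = 0.04, 1/3 · 0.082645 = 0.027548; with total 0.074351.
So P(bag A | data) = (0.0068027) / (0.074351) = 0.091495.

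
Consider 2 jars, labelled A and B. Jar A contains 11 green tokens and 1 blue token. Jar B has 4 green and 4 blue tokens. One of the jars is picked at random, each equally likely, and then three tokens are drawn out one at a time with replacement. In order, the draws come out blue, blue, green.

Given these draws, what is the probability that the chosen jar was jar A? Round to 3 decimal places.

0.048

Under each hypothesis, the probability of the observed sequence is: P(data | jar A) = (1/12)(1/12)(11/12) = 0.0063657; P(data | jar B) = (4/8)(4/8)(4/8) = 0.125.
Weighting by the prior gives 1/2 · 0.0063657 = 0.0031829, 1/2 · 0.125 = 0.0625; summing to 0.065683.
By Bayes' rule, P(jar A | data) = (0.0031829) / (0.065683) = 0.048458.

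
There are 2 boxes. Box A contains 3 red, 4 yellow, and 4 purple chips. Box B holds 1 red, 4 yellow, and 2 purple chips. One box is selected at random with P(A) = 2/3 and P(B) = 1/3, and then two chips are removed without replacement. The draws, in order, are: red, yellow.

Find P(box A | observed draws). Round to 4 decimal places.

Compute the likelihood of the observed sequence for each case: P(data | box A) = (3/11)(4/10) = 0.10909; P(data | box B) = (1/7)(4/6) = 0.095238.
The prior-weighted likelihoods are 2/3 · 0.10909 = 0.072727, 1/3 · 0.095238 = 0.031746; these sum to 0.10447.
So P(box A | data) = (0.072727) / (0.10447) = 0.69613.

0.6961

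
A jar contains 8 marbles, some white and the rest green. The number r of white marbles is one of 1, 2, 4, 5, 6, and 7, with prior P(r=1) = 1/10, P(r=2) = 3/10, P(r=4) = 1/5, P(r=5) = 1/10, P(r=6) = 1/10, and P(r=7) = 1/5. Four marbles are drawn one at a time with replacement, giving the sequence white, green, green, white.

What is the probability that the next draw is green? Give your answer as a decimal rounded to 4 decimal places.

0.5175

Compute the likelihood of the observed sequence for each case: P(data | r = 1) = (1/8)(7/8)(7/8)(1/8) = 0.011963; P(data | r = 2) = (2/8)(6/8)(6/8)(2/8) = 0.035156; P(data | r = 4) = (4/8)(4/8)(4/8)(4/8) = 0.0625; P(data | r = 5) = (5/8)(3/8)(3/8)(5/8) = 0.054932; P(data | r = 6) = (6/8)(2/8)(2/8)(6/8) = 0.035156; P(data | r = 7) = (7/8)(1/8)(1/8)(7/8) = 0.011963.
The prior-weighted likelihoods are 1/10 · 0.011963 = 0.0011963, 3/10 · 0.035156 = 0.010547, 1/5 · 0.0625 = 0.0125, 1/10 · 0.054932 = 0.0054932, 1/10 · 0.035156 = 0.0035156, 1/5 · 0.011963 = 0.0023926; these sum to 0.035645.
Normalising, the posterior is P(r = 1 | data) = 0.033562, P(r = 2 | data) = 0.29589, P(r = 4 | data) = 0.35068, P(r = 5 | data) = 0.15411, P(r = 6 | data) = 0.09863, P(r = 7 | data) = 0.067123.
Averaging over the posterior, P(green next | data) = (7/8)(0.033562) + (3/4)(0.29589) + (1/2)(0.35068) + (3/8)(0.15411) + (1/4)(0.09863) + (1/8)(0.067123) = 0.51747.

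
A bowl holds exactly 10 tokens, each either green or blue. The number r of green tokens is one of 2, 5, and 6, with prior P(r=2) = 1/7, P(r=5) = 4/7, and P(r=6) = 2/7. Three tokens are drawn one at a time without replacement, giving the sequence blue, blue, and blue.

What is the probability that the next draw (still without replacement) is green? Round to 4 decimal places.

Under each hypothesis, the probability of the observed sequence is: P(data | r = 2) = (8/10)(7/9)(6/8) = 7/15; P(data | r = 5) = (5/10)(4/9)(3/8) = 1/12; P(data | r = 6) = (4/10)(3/9)(2/8) = 1/30.
Weighting by the prior gives 1/7 · 7/15 = 1/15, 4/7 · 1/12 = 1/21, 2/7 · 1/30 = 1/105; summing to 13/105.
Normalising, the posterior is P(r = 2 | data) = 7/13, P(r = 5 | data) = 5/13, P(r = 6 | data) = 1/13.
The predictive probability is P(green next | data) = (2/7)(7/13) + (5/7)(5/13) + (6/7)(1/13) = 45/91.

0.4945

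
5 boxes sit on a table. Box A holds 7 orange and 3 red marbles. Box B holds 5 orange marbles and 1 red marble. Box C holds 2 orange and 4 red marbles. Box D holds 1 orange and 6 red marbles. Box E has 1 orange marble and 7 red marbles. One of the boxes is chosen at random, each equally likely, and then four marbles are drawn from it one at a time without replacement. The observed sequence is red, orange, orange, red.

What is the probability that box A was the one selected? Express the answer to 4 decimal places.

0.4286

Compute the likelihood of the observed sequence for each case: P(data | box A) = (3/10)(7/9)(6/8)(2/7) = 1/20; P(data | box B) = (1/6)(5/5)(4/4)(0/3) = 0; P(data | box C) = (4/6)(2/5)(1/4)(3/3) = 1/15; P(data | box D) = (6/7)(1/6)(0/5) = 0; P(data | box E) = (7/8)(1/7)(0/6) = 0.
Multiplying each by its prior: 1/5 · 1/20 = 1/100, 1/5 · 0 = 0, 1/5 · 1/15 = 1/75, 1/5 · 0 = 0, 1/5 · 0 = 0; with total 7/300.
By Bayes' rule, P(box A | data) = (1/100) / (7/300) = 3/7.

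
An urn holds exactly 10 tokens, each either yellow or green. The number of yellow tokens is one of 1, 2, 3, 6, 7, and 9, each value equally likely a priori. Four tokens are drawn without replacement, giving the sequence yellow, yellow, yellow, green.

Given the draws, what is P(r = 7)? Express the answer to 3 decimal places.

0.380

For each hypothesis, P(data | H) works out to: P(data | r = 1) = (1/10)(0/9) = 0; P(data | r = 2) = (2/10)(1/9)(0/8) = 0; P(data | r = 3) = (3/10)(2/9)(1/8)(7/7) = 1/120; P(data | r = 6) = (6/10)(5/9)(4/8)(4/7) = 2/21; P(data | r = 7) = (7/10)(6/9)(5/8)(3/7) = 1/8; P(data | r = 9) = (9/10)(8/9)(7/8)(1/7) = 1/10.
Weighting by the prior gives 1/6 · 0 = 0, 1/6 · 0 = 0, 1/6 · 1/120 = 1/720, 1/6 · 2/21 = 1/63, 1/6 · 1/8 = 1/48, 1/6 · 1/10 = 1/60; summing to 23/420.
By Bayes' rule, P(r = 7 | data) = (1/48) / (23/420) = 35/92.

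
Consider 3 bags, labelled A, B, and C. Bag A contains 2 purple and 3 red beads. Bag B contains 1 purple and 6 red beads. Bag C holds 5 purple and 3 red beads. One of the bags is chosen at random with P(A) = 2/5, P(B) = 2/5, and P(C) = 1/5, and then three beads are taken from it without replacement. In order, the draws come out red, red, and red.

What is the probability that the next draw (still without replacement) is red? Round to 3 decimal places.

The likelihood of the observed sequence under each hypothesis: P(data | bag A) = (3/5)(2/4)(1/3) = 0.1; P(data | bag B) = (6/7)(5/6)(4/5) = 0.57143; P(data | bag C) = (3/8)(2/7)(1/6) = 0.017857.
Weighting by the prior gives 2/5 · 0.1 = 0.04, 2/5 · 0.57143 = 0.22857, 1/5 · 0.017857 = 0.0035714; summing to 0.27214.
Normalising, the posterior is P(bag A | data) = 0.14698, P(bag B | data) = 0.8399, P(bag C | data) = 0.013123.
So P(red next | data) = Σ P(red next | H) P(H | data) = (0)(0.14698) + (3/4)(0.8399) + (0)(0.013123) = 0.62992.

0.630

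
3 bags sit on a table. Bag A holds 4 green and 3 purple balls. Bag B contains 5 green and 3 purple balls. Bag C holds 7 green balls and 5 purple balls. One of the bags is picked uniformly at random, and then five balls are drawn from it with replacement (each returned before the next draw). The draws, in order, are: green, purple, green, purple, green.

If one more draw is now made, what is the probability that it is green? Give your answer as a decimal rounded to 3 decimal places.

The likelihood of the observed sequence under each hypothesis: P(data | bag A) = (4/7)(3/7)(4/7)(3/7)(4/7) = 0.034271; P(data | bag B) = (5/8)(3/8)(5/8)(3/8)(5/8) = 0.034332; P(data | bag C) = (7/12)(5/12)(7/12)(5/12)(7/12) = 0.034461.
The prior-weighted likelihoods are 1/3 · 0.034271 = 0.011424, 1/3 · 0.034332 = 0.011444, 1/3 · 0.034461 = 0.011487; summing to 0.034355.
Dividing through by the total gives posterior P(bag A | data) = 0.33252, P(bag B | data) = 0.33311, P(bag C | data) = 0.33436.
So P(green next | data) = Σ P(green next | H) P(H | data) = (4/7)(0.33252) + (5/8)(0.33311) + (7/12)(0.33436) = 0.59325.

0.593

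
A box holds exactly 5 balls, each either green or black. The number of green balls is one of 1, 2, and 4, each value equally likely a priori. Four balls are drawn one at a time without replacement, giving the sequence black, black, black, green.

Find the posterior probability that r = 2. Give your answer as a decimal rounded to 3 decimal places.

The likelihood of the observed sequence under each hypothesis: P(data | r = 1) = (4/5)(3/4)(2/3)(1/2) = 1/5; P(data | r = 2) = (3/5)(2/4)(1/3)(2/2) = 1/10; P(data | r = 4) = (1/5)(0/4) = 0.
The prior-weighted likelihoods are 1/3 · 1/5 = 1/15, 1/3 · 1/10 = 1/30, 1/3 · 0 = 0; with total 1/10.
By Bayes' rule, P(r = 2 | data) = (1/30) / (1/10) = 1/3.

0.333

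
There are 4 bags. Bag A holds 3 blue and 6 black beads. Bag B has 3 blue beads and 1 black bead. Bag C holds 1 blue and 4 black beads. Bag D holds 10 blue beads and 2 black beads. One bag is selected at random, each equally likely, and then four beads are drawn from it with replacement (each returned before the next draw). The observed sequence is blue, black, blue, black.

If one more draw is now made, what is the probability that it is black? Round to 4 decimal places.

0.5053

The likelihood of the observed sequence under each hypothesis: P(data | bag A) = (3/9)(6/9)(3/9)(6/9) = 0.049383; P(data | bag B) = (3/4)(1/4)(3/4)(1/4) = 0.035156; P(data | bag C) = (1/5)(4/5)(1/5)(4/5) = 0.0256; P(data | bag D) = (10/12)(2/12)(10/12)(2/12) = 0.01929.
Multiplying each by its prior: 1/4 · 0.049383 = 0.012346, 1/4 · 0.035156 = 0.0087891, 1/4 · 0.0256 = 0.0064, 1/4 · 0.01929 = 0.0048225; these sum to 0.032357.
Normalising, the posterior is P(bag A | data) = 0.38154, P(bag B | data) = 0.27163, P(bag C | data) = 0.19779, P(bag D | data) = 0.14904.
The predictive probability is P(black next | data) = (2/3)(0.38154) + (1/4)(0.27163) + (4/5)(0.19779) + (1/6)(0.14904) = 0.50534.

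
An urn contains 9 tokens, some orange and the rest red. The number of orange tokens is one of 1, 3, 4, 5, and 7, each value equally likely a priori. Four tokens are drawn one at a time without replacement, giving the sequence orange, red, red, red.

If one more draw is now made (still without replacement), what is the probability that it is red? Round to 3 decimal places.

Under each hypothesis, the probability of the observed sequence is: P(data | r = 1) = (1/9)(8/8)(7/7)(6/6) = 1/9; P(data | r = 3) = (3/9)(6/8)(5/7)(4/6) = 5/42; P(data | r = 4) = (4/9)(5/8)(4/7)(3/6) = 5/63; P(data | r = 5) = (5/9)(4/8)(3/7)(2/6) = 5/126; P(data | r = 7) = (7/9)(2/8)(1/7)(0/6) = 0.
Weighting by the prior gives 1/5 · 1/9 = 1/45, 1/5 · 5/42 = 1/42, 1/5 · 5/63 = 1/63, 1/5 · 5/126 = 1/126, 1/5 · 0 = 0; summing to 22/315.
Dividing through by the total gives posterior P(r = 1 | data) = 7/22, P(r = 3 | data) = 15/44, P(r = 4 | data) = 5/22, P(r = 5 | data) = 5/44, P(r = 7 | data) = 0.
The predictive probability is P(red next | data) = (1)(7/22) + (3/5)(15/44) + (2/5)(5/22) + (1/5)(5/44) = 7/11.

0.636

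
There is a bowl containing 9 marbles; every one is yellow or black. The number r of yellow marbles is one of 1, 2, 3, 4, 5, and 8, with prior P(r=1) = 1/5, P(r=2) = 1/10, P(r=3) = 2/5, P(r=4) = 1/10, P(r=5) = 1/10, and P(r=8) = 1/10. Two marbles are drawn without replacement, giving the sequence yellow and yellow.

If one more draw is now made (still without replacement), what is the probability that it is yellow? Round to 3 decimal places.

0.556

Under each hypothesis, the probability of the observed sequence is: P(data | r = 1) = (1/9)(0/8) = 0; P(data | r = 2) = (2/9)(1/8) = 1/36; P(data | r = 3) = (3/9)(2/8) = 1/12; P(data | r = 4) = (4/9)(3/8) = 1/6; P(data | r = 5) = (5/9)(4/8) = 5/18; P(data | r = 8) = (8/9)(7/8) = 7/9.
Multiplying each by its prior: 1/5 · 0 = 0, 1/10 · 1/36 = 1/360, 2/5 · 1/12 = 1/30, 1/10 · 1/6 = 1/60, 1/10 · 5/18 = 1/36, 1/10 · 7/9 = 7/90; summing to 19/120.
The posterior is then P(r = 1 | data) = 0, P(r = 2 | data) = 1/57, P(r = 3 | data) = 4/19, P(r = 4 | data) = 2/19, P(r = 5 | data) = 10/57, P(r = 8 | data) = 28/57.
So P(yellow next | data) = Σ P(yellow next | H) P(H | data) = (0)(1/57) + (1/7)(4/19) + (2/7)(2/19) + (3/7)(10/57) + (6/7)(28/57) = 74/133.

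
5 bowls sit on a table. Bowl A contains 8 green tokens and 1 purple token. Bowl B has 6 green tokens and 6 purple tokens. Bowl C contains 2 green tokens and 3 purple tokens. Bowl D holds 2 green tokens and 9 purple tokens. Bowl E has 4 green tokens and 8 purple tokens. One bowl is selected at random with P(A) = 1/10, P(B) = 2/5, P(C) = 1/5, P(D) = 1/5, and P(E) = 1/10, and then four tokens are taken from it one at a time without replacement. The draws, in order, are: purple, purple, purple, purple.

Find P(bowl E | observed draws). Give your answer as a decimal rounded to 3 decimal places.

0.138

Compute the likelihood of the observed sequence for each case: P(data | bowl A) = (1/9)(0/8) = 0; P(data | bowl B) = (6/12)(5/11)(4/10)(3/9) = 0.030303; P(data | bowl C) = (3/5)(2/4)(1/3)(0/2) = 0; P(data | bowl D) = (9/11)(8/10)(7/9)(6/8) = 0.38182; P(data | bowl E) = (8/12)(7/11)(6/10)(5/9) = 0.14141.
Weighting by the prior gives 1/10 · 0 = 0, 2/5 · 0.030303 = 0.012121, 1/5 · 0 = 0, 1/5 · 0.38182 = 0.076364, 1/10 · 0.14141 = 0.014141; with total 0.10263.
So P(bowl E | data) = (0.014141) / (0.10263) = 0.1378.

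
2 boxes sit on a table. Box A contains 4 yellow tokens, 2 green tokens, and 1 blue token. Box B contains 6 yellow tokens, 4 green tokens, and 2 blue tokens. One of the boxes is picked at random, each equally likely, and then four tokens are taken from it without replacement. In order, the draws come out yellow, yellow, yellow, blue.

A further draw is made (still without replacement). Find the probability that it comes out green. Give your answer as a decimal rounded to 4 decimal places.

Under each hypothesis, the probability of the observed sequence is: P(data | box A) = (4/7)(3/6)(2/5)(1/4) = 0.028571; P(data | box B) = (6/12)(5/11)(4/10)(2/9) = 0.020202.
Weighting by the prior gives 1/2 · 0.028571 = 0.014286, 1/2 · 0.020202 = 0.010101; these sum to 0.024387.
Dividing through by the total gives posterior P(box A | data) = 0.5858, P(box B | data) = 0.4142.
So P(green next | data) = Σ P(green next | H) P(H | data) = (2/3)(0.5858) + (1/2)(0.4142) = 0.59763.

0.5976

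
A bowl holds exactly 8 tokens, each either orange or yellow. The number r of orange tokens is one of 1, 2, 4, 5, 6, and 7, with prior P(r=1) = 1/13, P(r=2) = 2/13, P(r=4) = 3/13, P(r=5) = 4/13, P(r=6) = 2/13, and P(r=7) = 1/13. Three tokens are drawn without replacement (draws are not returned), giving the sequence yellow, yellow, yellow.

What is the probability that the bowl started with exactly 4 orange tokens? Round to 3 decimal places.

0.132

Compute the likelihood of the observed sequence for each case: P(data | r = 1) = (7/8)(6/7)(5/6) = 5/8; P(data | r = 2) = (6/8)(5/7)(4/6) = 5/14; P(data | r = 4) = (4/8)(3/7)(2/6) = 1/14; P(data | r = 5) = (3/8)(2/7)(1/6) = 1/56; P(data | r = 6) = (2/8)(1/7)(0/6) = 0; P(data | r = 7) = (1/8)(0/7) = 0.
Weighting by the prior gives 1/13 · 5/8 = 5/104, 2/13 · 5/14 = 5/91, 3/13 · 1/14 = 3/182, 4/13 · 1/56 = 1/182, 2/13 · 0 = 0, 1/13 · 0 = 0; these sum to 1/8.
So P(r = 4 | data) = (3/182) / (1/8) = 12/91.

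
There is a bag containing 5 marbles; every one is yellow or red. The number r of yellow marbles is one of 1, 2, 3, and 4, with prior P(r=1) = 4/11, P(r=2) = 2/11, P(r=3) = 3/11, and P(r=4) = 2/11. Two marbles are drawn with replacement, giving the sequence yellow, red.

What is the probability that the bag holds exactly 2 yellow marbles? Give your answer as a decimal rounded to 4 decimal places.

The likelihood of the observed sequence under each hypothesis: P(data | r = 1) = (1/5)(4/5) = 4/25; P(data | r = 2) = (2/5)(3/5) = 6/25; P(data | r = 3) = (3/5)(2/5) = 6/25; P(data | r = 4) = (4/5)(1/5) = 4/25.
The prior-weighted likelihoods are 4/11 · 4/25 = 16/275, 2/11 · 6/25 = 12/275, 3/11 · 6/25 = 18/275, 2/11 · 4/25 = 8/275; with total 54/275.
So P(r = 2 | data) = (12/275) / (54/275) = 2/9.

0.2222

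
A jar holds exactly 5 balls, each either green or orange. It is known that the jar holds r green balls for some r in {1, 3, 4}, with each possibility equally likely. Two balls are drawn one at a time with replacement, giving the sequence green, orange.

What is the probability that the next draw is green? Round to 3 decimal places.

0.543

Under each hypothesis, the probability of the observed sequence is: P(data | r = 1) = (1/5)(4/5) = 4/25; P(data | r = 3) = (3/5)(2/5) = 6/25; P(data | r = 4) = (4/5)(1/5) = 4/25.
The prior-weighted likelihoods are 1/3 · 4/25 = 4/75, 1/3 · 6/25 = 2/25, 1/3 · 4/25 = 4/75; summing to 14/75.
The posterior is then P(r = 1 | data) = 2/7, P(r = 3 | data) = 3/7, P(r = 4 | data) = 2/7.
So P(green next | data) = Σ P(green next | H) P(H | data) = (1/5)(2/7) + (3/5)(3/7) + (4/5)(2/7) = 19/35.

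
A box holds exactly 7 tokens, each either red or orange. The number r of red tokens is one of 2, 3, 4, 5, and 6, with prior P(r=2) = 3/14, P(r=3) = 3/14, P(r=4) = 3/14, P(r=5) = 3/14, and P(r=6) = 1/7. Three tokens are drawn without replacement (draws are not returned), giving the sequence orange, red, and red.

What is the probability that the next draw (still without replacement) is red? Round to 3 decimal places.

Under each hypothesis, the probability of the observed sequence is: P(data | r = 2) = (5/7)(2/6)(1/5) = 1/21; P(data | r = 3) = (4/7)(3/6)(2/5) = 4/35; P(data | r = 4) = (3/7)(4/6)(3/5) = 6/35; P(data | r = 5) = (2/7)(5/6)(4/5) = 4/21; P(data | r = 6) = (1/7)(6/6)(5/5) = 1/7.
Multiplying each by its prior: 3/14 · 1/21 = 1/98, 3/14 · 4/35 = 6/245, 3/14 · 6/35 = 9/245, 3/14 · 4/21 = 2/49, 1/7 · 1/7 = 1/49; summing to 13/98.
Normalising, the posterior is P(r = 2 | data) = 1/13, P(r = 3 | data) = 12/65, P(r = 4 | data) = 18/65, P(r = 5 | data) = 4/13, P(r = 6 | data) = 2/13.
The predictive probability is P(red next | data) = (0)(1/13) + (1/4)(12/65) + (1/2)(18/65) + (3/4)(4/13) + (1)(2/13) = 37/65.

0.569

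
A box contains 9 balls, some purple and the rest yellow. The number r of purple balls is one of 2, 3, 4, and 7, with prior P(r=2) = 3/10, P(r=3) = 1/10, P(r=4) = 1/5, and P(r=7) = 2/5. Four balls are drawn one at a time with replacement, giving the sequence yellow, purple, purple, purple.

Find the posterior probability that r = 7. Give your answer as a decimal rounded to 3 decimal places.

For each hypothesis, P(data | H) works out to: P(data | r = 2) = (7/9)(2/9)(2/9)(2/9) = 0.0085353; P(data | r = 3) = (6/9)(3/9)(3/9)(3/9) = 0.024691; P(data | r = 4) = (5/9)(4/9)(4/9)(4/9) = 0.048773; P(data | r = 7) = (2/9)(7/9)(7/9)(7/9) = 0.10456.
Weighting by the prior gives 3/10 · 0.0085353 = 0.0025606, 1/10 · 0.024691 = 0.0024691, 1/5 · 0.048773 = 0.0097546, 2/5 · 0.10456 = 0.041823; with total 0.056607.
By Bayes' rule, P(r = 7 | data) = (0.041823) / (0.056607) = 0.73883.

0.739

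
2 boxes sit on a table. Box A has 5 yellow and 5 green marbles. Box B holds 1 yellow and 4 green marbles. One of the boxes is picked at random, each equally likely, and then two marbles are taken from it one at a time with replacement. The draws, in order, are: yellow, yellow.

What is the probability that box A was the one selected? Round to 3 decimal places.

0.862

Compute the likelihood of the observed sequence for each case: P(data | box A) = (5/10)(5/10) = 1/4; P(data | box B) = (1/5)(1/5) = 1/25.
Weighting by the prior gives 1/2 · 1/4 = 1/8, 1/2 · 1/25 = 1/50; with total 29/200.
Therefore the posterior P(box A | data) = (1/8) / (29/200) = 25/29.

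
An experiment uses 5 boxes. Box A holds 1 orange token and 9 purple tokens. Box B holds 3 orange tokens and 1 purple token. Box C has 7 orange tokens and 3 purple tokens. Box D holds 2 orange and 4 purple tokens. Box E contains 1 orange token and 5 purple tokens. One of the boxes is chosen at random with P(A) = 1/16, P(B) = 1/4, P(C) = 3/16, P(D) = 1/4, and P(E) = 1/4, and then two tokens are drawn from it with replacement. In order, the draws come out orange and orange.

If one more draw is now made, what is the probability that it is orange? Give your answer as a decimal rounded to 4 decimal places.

The likelihood of the observed sequence under each hypothesis: P(data | box A) = (1/10)(1/10) = 0.01; P(data | box B) = (3/4)(3/4) = 0.5625; P(data | box C) = (7/10)(7/10) = 0.49; P(data | box D) = (2/6)(2/6) = 0.11111; P(data | box E) = (1/6)(1/6) = 0.027778.
Weighting by the prior gives 1/16 · 0.01 = 0.000625, 1/4 · 0.5625 = 0.14062, 3/16 · 0.49 = 0.091875, 1/4 · 0.11111 = 0.027778, 1/4 · 0.027778 = 0.0069444; with total 0.26785.
Dividing through by the total gives posterior P(box A | data) = 0.0023334, P(box B | data) = 0.52502, P(box C | data) = 0.34301, P(box D | data) = 0.10371, P(box E | data) = 0.025927.
So P(orange next | data) = Σ P(orange next | H) P(H | data) = (1/10)(0.0023334) + (3/4)(0.52502) + (7/10)(0.34301) + (1/3)(0.10371) + (1/6)(0.025927) = 0.673.

0.6730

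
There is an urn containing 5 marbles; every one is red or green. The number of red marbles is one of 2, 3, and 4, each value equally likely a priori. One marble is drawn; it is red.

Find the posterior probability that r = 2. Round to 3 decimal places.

0.222

For each hypothesis, P(data | H) works out to: P(data | r = 2) = (2/5) = 2/5; P(data | r = 3) = (3/5) = 3/5; P(data | r = 4) = (4/5) = 4/5.
Multiplying each by its prior: 1/3 · 2/5 = 2/15, 1/3 · 3/5 = 1/5, 1/3 · 4/5 = 4/15; summing to 3/5.
So P(r = 2 | data) = (2/15) / (3/5) = 2/9.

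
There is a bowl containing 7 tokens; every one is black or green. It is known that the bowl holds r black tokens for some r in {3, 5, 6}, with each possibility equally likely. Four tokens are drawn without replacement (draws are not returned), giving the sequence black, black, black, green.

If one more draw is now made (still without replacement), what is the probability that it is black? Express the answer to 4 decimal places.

Under each hypothesis, the probability of the observed sequence is: P(data | r = 3) = (3/7)(2/6)(1/5)(4/4) = 1/35; P(data | r = 5) = (5/7)(4/6)(3/5)(2/4) = 1/7; P(data | r = 6) = (6/7)(5/6)(4/5)(1/4) = 1/7.
Multiplying each by its prior: 1/3 · 1/35 = 1/105, 1/3 · 1/7 = 1/21, 1/3 · 1/7 = 1/21; with total 11/105.
Normalising, the posterior is P(r = 3 | data) = 1/11, P(r = 5 | data) = 5/11, P(r = 6 | data) = 5/11.
So P(black next | data) = Σ P(black next | H) P(H | data) = (0)(1/11) + (2/3)(5/11) + (1)(5/11) = 25/33.

0.7576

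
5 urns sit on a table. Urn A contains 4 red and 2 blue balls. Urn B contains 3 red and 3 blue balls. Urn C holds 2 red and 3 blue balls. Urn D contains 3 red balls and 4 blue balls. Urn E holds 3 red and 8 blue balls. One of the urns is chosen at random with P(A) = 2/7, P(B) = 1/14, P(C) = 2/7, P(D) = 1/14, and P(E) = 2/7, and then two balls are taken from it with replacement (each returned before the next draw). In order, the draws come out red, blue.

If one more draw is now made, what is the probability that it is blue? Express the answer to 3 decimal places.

0.546

For each hypothesis, P(data | H) works out to: P(data | urn A) = (4/6)(2/6) = 0.22222; P(data | urn B) = (3/6)(3/6) = 0.25; P(data | urn C) = (2/5)(3/5) = 0.24; P(data | urn D) = (3/7)(4/7) = 0.2449; P(data | urn E) = (3/11)(8/11) = 0.19835.
The prior-weighted likelihoods are 2/7 · 0.22222 = 0.063492, 1/14 · 0.25 = 0.017857, 2/7 · 0.24 = 0.068571, 1/14 · 0.2449 = 0.017493, 2/7 · 0.19835 = 0.056671; with total 0.22408.
Dividing through by the total gives posterior P(urn A | data) = 0.28334, P(urn B | data) = 0.07969, P(urn C | data) = 0.30601, P(urn D | data) = 0.078063, P(urn E | data) = 0.2529.
The predictive probability is P(blue next | data) = (1/3)(0.28334) + (1/2)(0.07969) + (3/5)(0.30601) + (4/7)(0.078063) + (8/11)(0.2529) = 0.54643.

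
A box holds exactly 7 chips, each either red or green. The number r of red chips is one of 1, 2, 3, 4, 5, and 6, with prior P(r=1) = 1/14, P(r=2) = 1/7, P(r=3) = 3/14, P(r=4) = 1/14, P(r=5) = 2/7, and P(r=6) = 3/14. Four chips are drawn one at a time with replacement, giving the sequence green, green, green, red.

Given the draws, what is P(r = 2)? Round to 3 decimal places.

0.317

The likelihood of the observed sequence under each hypothesis: P(data | r = 1) = (6/7)(6/7)(6/7)(1/7) = 0.089963; P(data | r = 2) = (5/7)(5/7)(5/7)(2/7) = 0.10412; P(data | r = 3) = (4/7)(4/7)(4/7)(3/7) = 0.079967; P(data | r = 4) = (3/7)(3/7)(3/7)(4/7) = 0.044981; P(data | r = 5) = (2/7)(2/7)(2/7)(5/7) = 0.01666; P(data | r = 6) = (1/7)(1/7)(1/7)(6/7) = 0.002499.
The prior-weighted likelihoods are 1/14 · 0.089963 = 0.0064259, 1/7 · 0.10412 = 0.014875, 3/14 · 0.079967 = 0.017136, 1/14 · 0.044981 = 0.0032129, 2/7 · 0.01666 = 0.0047599, 3/14 · 0.002499 = 0.00053549; with total 0.046945.
Therefore the posterior P(r = 2 | data) = (0.014875) / (0.046945) = 0.31686.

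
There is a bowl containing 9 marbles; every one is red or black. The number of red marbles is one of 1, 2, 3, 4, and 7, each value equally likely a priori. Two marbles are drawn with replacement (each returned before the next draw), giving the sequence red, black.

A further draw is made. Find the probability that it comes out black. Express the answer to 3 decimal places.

0.598

For each hypothesis, P(data | H) works out to: P(data | r = 1) = (1/9)(8/9) = 8/81; P(data | r = 2) = (2/9)(7/9) = 14/81; P(data | r = 3) = (3/9)(6/9) = 2/9; P(data | r = 4) = (4/9)(5/9) = 20/81; P(data | r = 7) = (7/9)(2/9) = 14/81.
Weighting by the prior gives 1/5 · 8/81 = 8/405, 1/5 · 14/81 = 14/405, 1/5 · 2/9 = 2/45, 1/5 · 20/81 = 4/81, 1/5 · 14/81 = 14/405; summing to 74/405.
Normalising, the posterior is P(r = 1 | data) = 4/37, P(r = 2 | data) = 7/37, P(r = 3 | data) = 9/37, P(r = 4 | data) = 10/37, P(r = 7 | data) = 7/37.
Averaging over the posterior, P(black next | data) = (8/9)(4/37) + (7/9)(7/37) + (2/3)(9/37) + (5/9)(10/37) + (2/9)(7/37) = 199/333.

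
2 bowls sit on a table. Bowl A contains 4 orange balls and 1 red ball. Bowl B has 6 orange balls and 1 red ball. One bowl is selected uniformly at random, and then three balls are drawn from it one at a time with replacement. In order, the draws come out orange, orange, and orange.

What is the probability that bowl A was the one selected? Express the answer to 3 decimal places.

The likelihood of the observed sequence under each hypothesis: P(data | bowl A) = (4/5)(4/5)(4/5) = 0.512; P(data | bowl B) = (6/7)(6/7)(6/7) = 0.62974.
Multiplying each by its prior: 1/2 · 0.512 = 0.256, 1/2 · 0.62974 = 0.31487; summing to 0.57087.
By Bayes' rule, P(bowl A | data) = (0.256) / (0.57087) = 0.44844.

0.448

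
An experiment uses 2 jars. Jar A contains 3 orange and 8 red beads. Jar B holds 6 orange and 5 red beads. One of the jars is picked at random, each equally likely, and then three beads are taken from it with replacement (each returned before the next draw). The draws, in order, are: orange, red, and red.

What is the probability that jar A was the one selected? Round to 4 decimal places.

0.5614

Compute the likelihood of the observed sequence for each case: P(data | jar A) = (3/11)(8/11)(8/11) = 0.14425; P(data | jar B) = (6/11)(5/11)(5/11) = 0.1127.
Weighting by the prior gives 1/2 · 0.14425 = 0.072126, 1/2 · 0.1127 = 0.056349; with total 0.12847.
Hence P(jar A | data) = (0.072126) / (0.12847) = 0.5614.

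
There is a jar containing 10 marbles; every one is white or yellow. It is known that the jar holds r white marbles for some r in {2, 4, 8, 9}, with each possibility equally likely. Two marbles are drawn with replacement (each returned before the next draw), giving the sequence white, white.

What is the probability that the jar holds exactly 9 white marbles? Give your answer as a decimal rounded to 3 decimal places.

0.491

The likelihood of the observed sequence under each hypothesis: P(data | r = 2) = (2/10)(2/10) = 1/25; P(data | r = 4) = (4/10)(4/10) = 4/25; P(data | r = 8) = (8/10)(8/10) = 16/25; P(data | r = 9) = (9/10)(9/10) = 81/100.
The prior-weighted likelihoods are 1/4 · 1/25 = 1/100, 1/4 · 4/25 = 1/25, 1/4 · 16/25 = 4/25, 1/4 · 81/100 = 81/400; summing to 33/80.
By Bayes' rule, P(r = 9 | data) = (81/400) / (33/80) = 27/55.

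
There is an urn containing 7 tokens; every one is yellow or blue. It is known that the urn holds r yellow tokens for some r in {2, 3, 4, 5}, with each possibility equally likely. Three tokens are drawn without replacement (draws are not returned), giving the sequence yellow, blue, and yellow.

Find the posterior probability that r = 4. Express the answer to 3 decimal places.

0.327

For each hypothesis, P(data | H) works out to: P(data | r = 2) = (2/7)(5/6)(1/5) = 1/21; P(data | r = 3) = (3/7)(4/6)(2/5) = 4/35; P(data | r = 4) = (4/7)(3/6)(3/5) = 6/35; P(data | r = 5) = (5/7)(2/6)(4/5) = 4/21.
Weighting by the prior gives 1/4 · 1/21 = 1/84, 1/4 · 4/35 = 1/35, 1/4 · 6/35 = 3/70, 1/4 · 4/21 = 1/21; with total 11/84.
So P(r = 4 | data) = (3/70) / (11/84) = 18/55.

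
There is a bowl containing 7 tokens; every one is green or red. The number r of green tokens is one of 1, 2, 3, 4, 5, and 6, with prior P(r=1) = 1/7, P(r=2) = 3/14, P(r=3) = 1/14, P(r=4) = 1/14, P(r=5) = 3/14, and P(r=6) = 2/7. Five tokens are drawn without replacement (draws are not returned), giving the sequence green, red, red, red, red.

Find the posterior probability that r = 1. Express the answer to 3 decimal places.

0.476

Under each hypothesis, the probability of the observed sequence is: P(data | r = 1) = (1/7)(6/6)(5/5)(4/4)(3/3) = 1/7; P(data | r = 2) = (2/7)(5/6)(4/5)(3/4)(2/3) = 2/21; P(data | r = 3) = (3/7)(4/6)(3/5)(2/4)(1/3) = 1/35; P(data | r = 4) = (4/7)(3/6)(2/5)(1/4)(0/3) = 0; P(data | r = 5) = (5/7)(2/6)(1/5)(0/4) = 0; P(data | r = 6) = (6/7)(1/6)(0/5) = 0.
Weighting by the prior gives 1/7 · 1/7 = 1/49, 3/14 · 2/21 = 1/49, 1/14 · 1/35 = 1/490, 1/14 · 0 = 0, 3/14 · 0 = 0, 2/7 · 0 = 0; with total 3/70.
By Bayes' rule, P(r = 1 | data) = (1/49) / (3/70) = 10/21.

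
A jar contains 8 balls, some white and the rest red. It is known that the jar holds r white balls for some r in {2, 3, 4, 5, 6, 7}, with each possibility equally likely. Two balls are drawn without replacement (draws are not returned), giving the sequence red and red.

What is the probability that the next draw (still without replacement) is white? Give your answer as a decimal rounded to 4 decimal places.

0.5000

For each hypothesis, P(data | H) works out to: P(data | r = 2) = (6/8)(5/7) = 15/28; P(data | r = 3) = (5/8)(4/7) = 5/14; P(data | r = 4) = (4/8)(3/7) = 3/14; P(data | r = 5) = (3/8)(2/7) = 3/28; P(data | r = 6) = (2/8)(1/7) = 1/28; P(data | r = 7) = (1/8)(0/7) = 0.
Multiplying each by its prior: 1/6 · 15/28 = 5/56, 1/6 · 5/14 = 5/84, 1/6 · 3/14 = 1/28, 1/6 · 3/28 = 1/56, 1/6 · 1/28 = 1/168, 1/6 · 0 = 0; summing to 5/24.
Normalising, the posterior is P(r = 2 | data) = 3/7, P(r = 3 | data) = 2/7, P(r = 4 | data) = 6/35, P(r = 5 | data) = 3/35, P(r = 6 | data) = 1/35, P(r = 7 | data) = 0.
Averaging over the posterior, P(white next | data) = (1/3)(3/7) + (1/2)(2/7) + (2/3)(6/35) + (5/6)(3/35) + (1)(1/35) = 1/2.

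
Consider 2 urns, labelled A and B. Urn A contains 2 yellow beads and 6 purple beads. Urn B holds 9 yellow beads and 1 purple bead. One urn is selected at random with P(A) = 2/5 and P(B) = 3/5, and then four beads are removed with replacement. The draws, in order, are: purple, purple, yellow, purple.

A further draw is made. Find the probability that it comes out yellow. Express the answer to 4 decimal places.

0.2582

Compute the likelihood of the observed sequence for each case: P(data | urn A) = (6/8)(6/8)(2/8)(6/8) = 0.10547; P(data | urn B) = (1/10)(1/10)(9/10)(1/10) = 0.0009.
Multiplying each by its prior: 2/5 · 0.10547 = 0.042188, 3/5 · 0.0009 = 0.00054; these sum to 0.042728.
The posterior is then P(urn A | data) = 0.98736, P(urn B | data) = 0.012638.
Averaging over the posterior, P(yellow next | data) = (1/4)(0.98736) + (9/10)(0.012638) = 0.25821.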